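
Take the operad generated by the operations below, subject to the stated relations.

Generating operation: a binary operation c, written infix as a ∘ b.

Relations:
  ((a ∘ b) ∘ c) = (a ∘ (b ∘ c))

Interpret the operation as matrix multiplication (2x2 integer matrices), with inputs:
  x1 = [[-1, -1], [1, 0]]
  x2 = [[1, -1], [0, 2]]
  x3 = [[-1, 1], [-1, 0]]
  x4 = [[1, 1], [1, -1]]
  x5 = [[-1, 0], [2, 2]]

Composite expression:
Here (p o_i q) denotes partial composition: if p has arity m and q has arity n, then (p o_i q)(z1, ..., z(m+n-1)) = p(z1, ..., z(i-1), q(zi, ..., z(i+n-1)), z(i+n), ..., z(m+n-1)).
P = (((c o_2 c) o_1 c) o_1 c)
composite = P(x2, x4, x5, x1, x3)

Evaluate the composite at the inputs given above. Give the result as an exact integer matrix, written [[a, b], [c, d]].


[[4, 0], [-8, 2]]

(x2 ∘ x4) = [[0, 2], [2, -2]]
((x2 ∘ x4) ∘ x5) = [[4, 4], [-6, -4]]
(x1 ∘ x3) = [[2, -1], [-1, 1]]
(((x2 ∘ x4) ∘ x5) ∘ (x1 ∘ x3)) = [[4, 0], [-8, 2]]


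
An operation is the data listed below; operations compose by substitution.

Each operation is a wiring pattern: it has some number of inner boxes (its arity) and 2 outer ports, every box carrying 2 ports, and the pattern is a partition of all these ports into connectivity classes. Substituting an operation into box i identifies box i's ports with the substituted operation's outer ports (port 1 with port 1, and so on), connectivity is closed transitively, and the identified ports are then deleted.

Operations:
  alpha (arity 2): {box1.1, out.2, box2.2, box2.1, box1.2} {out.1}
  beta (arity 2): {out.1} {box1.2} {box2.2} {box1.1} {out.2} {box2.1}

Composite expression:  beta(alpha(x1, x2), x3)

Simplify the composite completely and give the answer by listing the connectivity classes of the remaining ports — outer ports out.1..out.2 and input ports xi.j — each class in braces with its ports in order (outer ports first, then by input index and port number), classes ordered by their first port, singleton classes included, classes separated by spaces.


Reachability decides: close wires over beta-identified ports.
alpha over (x1, x2) gives {out.1} {out.2, x1.1, x1.2, x2.1, x2.2}, out.j being that stage's outer ports
beta over (x1, x2, x3) gives {out.1} {out.2} {x1.1, x1.2, x2.1, x2.2} {x3.1} {x3.2}, out.j being that stage's outer ports

{out.1} {out.2} {x1.1, x1.2, x2.1, x2.2} {x3.1} {x3.2}


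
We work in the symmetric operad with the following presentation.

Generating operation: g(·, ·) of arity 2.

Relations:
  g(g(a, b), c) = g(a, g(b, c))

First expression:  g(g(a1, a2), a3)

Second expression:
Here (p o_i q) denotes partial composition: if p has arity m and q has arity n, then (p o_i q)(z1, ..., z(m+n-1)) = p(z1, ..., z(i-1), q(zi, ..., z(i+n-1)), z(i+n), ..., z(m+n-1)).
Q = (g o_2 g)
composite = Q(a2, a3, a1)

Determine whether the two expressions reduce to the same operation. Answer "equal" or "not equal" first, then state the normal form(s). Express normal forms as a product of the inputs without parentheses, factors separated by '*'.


Normal form of the first expression: a1 * a2 * a3
Normal form of the second expression: a2 * a3 * a1
The normal forms differ: not equal.

not equal; the first gives a1 * a2 * a3 and the second a2 * a3 * a1


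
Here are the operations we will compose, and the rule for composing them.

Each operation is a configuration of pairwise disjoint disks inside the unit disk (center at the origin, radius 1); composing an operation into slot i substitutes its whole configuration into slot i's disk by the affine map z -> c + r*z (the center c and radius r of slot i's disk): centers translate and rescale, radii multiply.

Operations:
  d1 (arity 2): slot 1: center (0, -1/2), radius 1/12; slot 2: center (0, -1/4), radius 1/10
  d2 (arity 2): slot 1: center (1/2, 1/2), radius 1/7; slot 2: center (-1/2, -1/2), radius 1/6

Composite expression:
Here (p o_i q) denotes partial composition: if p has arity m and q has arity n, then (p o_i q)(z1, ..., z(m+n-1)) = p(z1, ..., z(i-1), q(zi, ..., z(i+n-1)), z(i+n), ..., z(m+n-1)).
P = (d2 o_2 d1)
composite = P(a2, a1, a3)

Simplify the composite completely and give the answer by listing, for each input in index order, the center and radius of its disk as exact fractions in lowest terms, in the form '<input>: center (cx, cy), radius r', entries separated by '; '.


Follow each a-input down from d2: c' goes to c + r*c', radius to r*r'.
input a2: applying the 1 nested substitution gives center (1/2, 1/2), radius 1/7
input a1: applying the 2 nested substitutions gives center (-1/2, -7/12), radius 1/72
input a3: applying the 2 nested substitutions gives center (-1/2, -13/24), radius 1/60

a1: center (-1/2, -7/12), radius 1/72; a2: center (1/2, 1/2), radius 1/7; a3: center (-1/2, -13/24), radius 1/60


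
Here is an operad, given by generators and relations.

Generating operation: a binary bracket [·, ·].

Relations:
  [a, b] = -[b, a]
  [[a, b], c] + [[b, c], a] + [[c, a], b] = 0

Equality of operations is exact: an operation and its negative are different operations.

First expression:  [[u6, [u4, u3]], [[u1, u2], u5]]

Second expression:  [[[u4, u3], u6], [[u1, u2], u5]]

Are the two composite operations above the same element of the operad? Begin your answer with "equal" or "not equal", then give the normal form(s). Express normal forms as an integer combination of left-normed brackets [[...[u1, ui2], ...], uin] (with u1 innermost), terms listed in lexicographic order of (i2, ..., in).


not equal; the first gives -[[[[[u1, u2], u5], u3], u4], u6] + [[[[[u1, u2], u5], u4], u3], u6] + [[[[[u1, u2], u5], u6], u3], u4] - [[[[[u1, u2], u5], u6], u4], u3] and the second [[[[[u1, u2], u5], u3], u4], u6] - [[[[[u1, u2], u5], u4], u3], u6] - [[[[[u1, u2], u5], u6], u3], u4] + [[[[[u1, u2], u5], u6], u4], u3]

The first expression reduces to -[[[[[u1, u2], u5], u3], u4], u6] + [[[[[u1, u2], u5], u4], u3], u6] + [[[[[u1, u2], u5], u6], u3], u4] - [[[[[u1, u2], u5], u6], u4], u3]
The second expression reduces to [[[[[u1, u2], u5], u3], u4], u6] - [[[[[u1, u2], u5], u4], u3], u6] - [[[[[u1, u2], u5], u6], u3], u4] + [[[[[u1, u2], u5], u6], u4], u3]
The forms do not match — not equal.


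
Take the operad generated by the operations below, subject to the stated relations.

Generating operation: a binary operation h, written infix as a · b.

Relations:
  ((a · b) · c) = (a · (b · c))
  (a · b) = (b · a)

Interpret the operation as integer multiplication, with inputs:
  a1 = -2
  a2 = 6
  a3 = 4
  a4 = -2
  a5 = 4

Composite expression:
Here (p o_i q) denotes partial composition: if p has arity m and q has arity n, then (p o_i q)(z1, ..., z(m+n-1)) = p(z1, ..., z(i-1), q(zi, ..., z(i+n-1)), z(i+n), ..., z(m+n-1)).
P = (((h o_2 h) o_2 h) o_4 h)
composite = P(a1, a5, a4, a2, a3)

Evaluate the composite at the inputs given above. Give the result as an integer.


384

(a5 · a4) = -8
(a2 · a3) = 24
((a5 · a4) · (a2 · a3)) = -192
(a1 · ((a5 · a4) · (a2 · a3))) = 384


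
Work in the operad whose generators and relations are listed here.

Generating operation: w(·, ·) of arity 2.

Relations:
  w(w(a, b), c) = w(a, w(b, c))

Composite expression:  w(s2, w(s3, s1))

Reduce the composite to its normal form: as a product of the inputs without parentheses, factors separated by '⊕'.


Key point: w is associative — brackets drop, the s-order remains.
w(s3, s1) spells out as s3 ⊕ s1
w(s2, w(s3, s1)) spells out as s2 ⊕ s3 ⊕ s1

s2 ⊕ s3 ⊕ s1


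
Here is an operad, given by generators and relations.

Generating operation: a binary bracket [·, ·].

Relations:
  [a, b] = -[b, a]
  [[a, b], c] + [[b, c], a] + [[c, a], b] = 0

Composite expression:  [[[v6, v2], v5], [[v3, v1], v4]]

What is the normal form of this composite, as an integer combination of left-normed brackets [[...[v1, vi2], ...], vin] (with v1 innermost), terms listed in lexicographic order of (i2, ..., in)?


-[[[[[v1, v3], v4], v2], v6], v5] + [[[[[v1, v3], v4], v5], v2], v6] - [[[[[v1, v3], v4], v5], v6], v2] + [[[[[v1, v3], v4], v6], v2], v5]

Antisymmetry and Jacobi reduce to v1-anchored left-normed brackets.
Composite bracket: [[[v6, v2], v5], [[v3, v1], v4]]
Under [a, b] = ab - ba we get 32 signed associative words (2^5 = 32).
Words beginning with v1 determine it all:
  sign of v1v3v4v2v6v5 is -1, so it contributes -[[[[[v1, v3], v4], v2], v6], v5]
  sign of v1v3v4v5v2v6 is +1, so it contributes +[[[[[v1, v3], v4], v5], v2], v6]
  sign of v1v3v4v5v6v2 is -1, so it contributes -[[[[[v1, v3], v4], v5], v6], v2]
  sign of v1v3v4v6v2v5 is +1, so it contributes +[[[[[v1, v3], v4], v6], v2], v5]


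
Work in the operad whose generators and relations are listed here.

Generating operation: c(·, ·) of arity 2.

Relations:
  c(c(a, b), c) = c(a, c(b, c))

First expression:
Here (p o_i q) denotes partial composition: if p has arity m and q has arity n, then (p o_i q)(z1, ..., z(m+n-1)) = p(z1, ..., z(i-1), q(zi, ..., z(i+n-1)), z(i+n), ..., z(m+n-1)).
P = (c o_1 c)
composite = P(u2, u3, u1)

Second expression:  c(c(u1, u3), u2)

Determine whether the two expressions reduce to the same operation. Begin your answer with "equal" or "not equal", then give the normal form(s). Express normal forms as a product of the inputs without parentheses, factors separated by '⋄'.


not equal: they reduce to u2 ⋄ u3 ⋄ u1 and u1 ⋄ u3 ⋄ u2


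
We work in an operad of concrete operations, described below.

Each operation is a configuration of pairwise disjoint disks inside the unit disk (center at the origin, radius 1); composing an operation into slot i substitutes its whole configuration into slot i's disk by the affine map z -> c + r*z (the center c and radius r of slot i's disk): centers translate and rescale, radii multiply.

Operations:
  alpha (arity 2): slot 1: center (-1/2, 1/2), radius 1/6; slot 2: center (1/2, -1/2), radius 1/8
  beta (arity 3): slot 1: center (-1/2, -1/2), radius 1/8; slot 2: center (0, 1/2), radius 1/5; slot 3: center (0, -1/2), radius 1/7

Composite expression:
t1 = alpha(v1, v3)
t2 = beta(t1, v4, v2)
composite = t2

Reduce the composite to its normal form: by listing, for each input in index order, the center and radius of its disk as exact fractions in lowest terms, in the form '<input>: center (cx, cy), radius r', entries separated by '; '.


v1: center (-9/16, -7/16), radius 1/48; v2: center (0, -1/2), radius 1/7; v3: center (-7/16, -9/16), radius 1/64; v4: center (0, 1/2), radius 1/5

Each v-disk chains the slot maps above it in beta; radii multiply.
for v1, the 2-step affine chain lands on center (-9/16, -7/16), radius 1/48
for v3, the 2-step affine chain lands on center (-7/16, -9/16), radius 1/64
for v4, the 1-step affine chain lands on center (0, 1/2), radius 1/5
for v2, the 1-step affine chain lands on center (0, -1/2), radius 1/7


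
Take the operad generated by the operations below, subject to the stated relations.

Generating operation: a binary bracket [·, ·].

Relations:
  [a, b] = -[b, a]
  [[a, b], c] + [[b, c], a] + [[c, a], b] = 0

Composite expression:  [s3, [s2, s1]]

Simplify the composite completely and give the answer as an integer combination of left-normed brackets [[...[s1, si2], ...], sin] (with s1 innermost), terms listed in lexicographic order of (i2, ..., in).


[[s1, s2], s3]


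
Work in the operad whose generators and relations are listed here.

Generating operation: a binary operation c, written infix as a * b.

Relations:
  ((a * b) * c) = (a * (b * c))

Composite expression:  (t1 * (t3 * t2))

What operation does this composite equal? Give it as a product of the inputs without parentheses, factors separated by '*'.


t1 * t3 * t2

Every regrouping of c is equal, so read the t-inputs in written order.
(t3 * t2) linearizes to t3 * t2
(t1 * (t3 * t2)) linearizes to t1 * t3 * t2


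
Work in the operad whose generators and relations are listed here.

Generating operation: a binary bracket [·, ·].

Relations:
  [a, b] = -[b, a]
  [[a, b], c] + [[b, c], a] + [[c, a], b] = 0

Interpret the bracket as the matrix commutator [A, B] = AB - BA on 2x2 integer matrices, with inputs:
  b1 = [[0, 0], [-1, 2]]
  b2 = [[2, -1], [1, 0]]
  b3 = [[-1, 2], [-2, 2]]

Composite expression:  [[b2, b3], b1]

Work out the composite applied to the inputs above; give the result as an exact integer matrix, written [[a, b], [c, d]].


[[-1, 2], [-2, 1]]

[b2, b3] = [[0, 1], [1, 0]]
[[b2, b3], b1] = [[-1, 2], [-2, 1]]


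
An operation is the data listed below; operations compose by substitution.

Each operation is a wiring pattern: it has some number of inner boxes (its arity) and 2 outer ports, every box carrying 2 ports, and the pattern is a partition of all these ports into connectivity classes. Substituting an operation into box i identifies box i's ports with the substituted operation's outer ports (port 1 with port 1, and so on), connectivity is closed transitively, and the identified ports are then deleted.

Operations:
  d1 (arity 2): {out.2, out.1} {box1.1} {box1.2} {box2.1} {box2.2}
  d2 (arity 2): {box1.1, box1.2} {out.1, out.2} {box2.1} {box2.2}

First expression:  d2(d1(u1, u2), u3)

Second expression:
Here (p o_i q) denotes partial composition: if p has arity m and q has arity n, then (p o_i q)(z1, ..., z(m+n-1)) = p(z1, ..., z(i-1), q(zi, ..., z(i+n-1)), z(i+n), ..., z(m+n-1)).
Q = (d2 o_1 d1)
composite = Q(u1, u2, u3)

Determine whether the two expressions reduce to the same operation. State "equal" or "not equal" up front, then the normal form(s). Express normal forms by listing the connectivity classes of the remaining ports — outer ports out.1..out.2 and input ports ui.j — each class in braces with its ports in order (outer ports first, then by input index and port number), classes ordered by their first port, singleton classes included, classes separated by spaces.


equal: each reduces to {out.1, out.2} {u1.1} {u1.2} {u2.1} {u2.2} {u3.1} {u3.2}

Reducing the first expression gives {out.1, out.2} {u1.1} {u1.2} {u2.1} {u2.2} {u3.1} {u3.2}
Reducing the second expression gives {out.1, out.2} {u1.1} {u1.2} {u2.1} {u2.2} {u3.1} {u3.2}
The normal forms match — equal.


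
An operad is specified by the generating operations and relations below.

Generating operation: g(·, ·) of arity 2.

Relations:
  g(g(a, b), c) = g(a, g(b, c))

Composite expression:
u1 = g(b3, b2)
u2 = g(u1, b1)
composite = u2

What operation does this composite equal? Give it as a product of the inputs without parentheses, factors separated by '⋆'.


b3 ⋆ b2 ⋆ b1

Under associativity of g, the answer is the b's in reading order.
g(b3, b2) spells out as b3 ⋆ b2
g(g(b3, b2), b1) spells out as b3 ⋆ b2 ⋆ b1


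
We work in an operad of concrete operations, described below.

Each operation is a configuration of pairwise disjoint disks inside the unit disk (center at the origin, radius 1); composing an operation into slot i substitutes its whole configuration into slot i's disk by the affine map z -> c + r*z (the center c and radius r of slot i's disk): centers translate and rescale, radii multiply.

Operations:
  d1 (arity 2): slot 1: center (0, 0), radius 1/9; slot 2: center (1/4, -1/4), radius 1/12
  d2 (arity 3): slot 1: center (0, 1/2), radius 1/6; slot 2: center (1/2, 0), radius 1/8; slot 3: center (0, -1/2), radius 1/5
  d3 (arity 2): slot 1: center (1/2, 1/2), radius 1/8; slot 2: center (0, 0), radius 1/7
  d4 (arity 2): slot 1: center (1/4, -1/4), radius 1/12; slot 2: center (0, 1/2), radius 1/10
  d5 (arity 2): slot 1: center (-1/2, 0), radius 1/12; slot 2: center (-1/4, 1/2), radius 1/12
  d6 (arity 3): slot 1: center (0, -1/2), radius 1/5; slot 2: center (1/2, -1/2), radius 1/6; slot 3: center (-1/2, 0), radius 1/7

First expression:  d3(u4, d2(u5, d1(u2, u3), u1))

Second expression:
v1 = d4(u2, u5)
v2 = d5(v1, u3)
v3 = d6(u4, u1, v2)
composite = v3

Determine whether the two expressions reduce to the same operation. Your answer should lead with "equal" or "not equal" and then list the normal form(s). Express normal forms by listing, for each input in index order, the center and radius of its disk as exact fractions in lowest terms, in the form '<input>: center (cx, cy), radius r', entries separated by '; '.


Reducing the first expression gives u1: center (0, -1/14), radius 1/35; u2: center (1/14, 0), radius 1/504; u3: center (17/224, -1/224), radius 1/672; u4: center (1/2, 1/2), radius 1/8; u5: center (0, 1/14), radius 1/42
Reducing the second expression gives u1: center (1/2, -1/2), radius 1/6; u2: center (-191/336, -1/336), radius 1/1008; u3: center (-15/28, 1/14), radius 1/84; u4: center (0, -1/2), radius 1/5; u5: center (-4/7, 1/168), radius 1/840
The forms do not match — not equal.

not equal; first: u1: center (0, -1/14), radius 1/35; u2: center (1/14, 0), radius 1/504; u3: center (17/224, -1/224), radius 1/672; u4: center (1/2, 1/2), radius 1/8; u5: center (0, 1/14), radius 1/42; second: u1: center (1/2, -1/2), radius 1/6; u2: center (-191/336, -1/336), radius 1/1008; u3: center (-15/28, 1/14), radius 1/84; u4: center (0, -1/2), radius 1/5; u5: center (-4/7, 1/168), radius 1/840


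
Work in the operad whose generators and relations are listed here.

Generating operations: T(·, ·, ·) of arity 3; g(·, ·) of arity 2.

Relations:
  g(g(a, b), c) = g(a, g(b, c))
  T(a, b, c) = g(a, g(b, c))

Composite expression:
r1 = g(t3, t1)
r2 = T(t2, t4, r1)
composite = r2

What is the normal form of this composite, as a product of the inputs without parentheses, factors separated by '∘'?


t2 ∘ t4 ∘ t3 ∘ t1

Associativity of T dissolves the nesting; only the t-input order survives.
g(t3, t1) linearizes to t3 ∘ t1
T(t2, t4, g(t3, t1)) linearizes to t2 ∘ t4 ∘ t3 ∘ t1


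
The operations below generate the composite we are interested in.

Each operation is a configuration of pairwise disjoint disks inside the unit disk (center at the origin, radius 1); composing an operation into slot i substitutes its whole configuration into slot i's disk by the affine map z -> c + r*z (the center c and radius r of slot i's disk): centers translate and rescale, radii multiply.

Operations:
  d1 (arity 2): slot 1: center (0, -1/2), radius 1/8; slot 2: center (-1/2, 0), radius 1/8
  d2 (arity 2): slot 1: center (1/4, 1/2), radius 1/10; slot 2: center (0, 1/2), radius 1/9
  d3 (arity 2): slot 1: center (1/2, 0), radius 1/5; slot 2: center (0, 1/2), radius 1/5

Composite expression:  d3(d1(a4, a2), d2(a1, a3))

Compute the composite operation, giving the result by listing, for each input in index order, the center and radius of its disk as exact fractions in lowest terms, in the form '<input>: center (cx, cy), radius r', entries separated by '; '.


a1: center (1/20, 3/5), radius 1/50; a2: center (2/5, 0), radius 1/40; a3: center (0, 3/5), radius 1/45; a4: center (1/2, -1/10), radius 1/40


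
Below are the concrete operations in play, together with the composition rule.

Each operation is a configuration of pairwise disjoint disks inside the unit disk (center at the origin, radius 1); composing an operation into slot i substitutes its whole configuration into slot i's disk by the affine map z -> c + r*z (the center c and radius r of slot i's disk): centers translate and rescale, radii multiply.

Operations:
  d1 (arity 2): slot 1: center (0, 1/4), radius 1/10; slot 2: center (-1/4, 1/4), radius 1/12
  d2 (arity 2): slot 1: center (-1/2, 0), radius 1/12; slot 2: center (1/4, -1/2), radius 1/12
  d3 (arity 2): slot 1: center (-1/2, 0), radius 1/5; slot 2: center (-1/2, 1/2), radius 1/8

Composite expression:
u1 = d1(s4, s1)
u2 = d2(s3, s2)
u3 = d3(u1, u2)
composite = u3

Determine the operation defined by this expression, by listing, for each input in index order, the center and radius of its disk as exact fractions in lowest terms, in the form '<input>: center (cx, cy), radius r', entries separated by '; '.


s1: center (-11/20, 1/20), radius 1/60; s2: center (-15/32, 7/16), radius 1/96; s3: center (-9/16, 1/2), radius 1/96; s4: center (-1/2, 1/20), radius 1/50

Only the slot chain above each s matters under d3; compose those maps.
s4 passes through 2 substitutions, ending at center (-1/2, 1/20), radius 1/50
s1 passes through 2 substitutions, ending at center (-11/20, 1/20), radius 1/60
s3 passes through 2 substitutions, ending at center (-9/16, 1/2), radius 1/96
s2 passes through 2 substitutions, ending at center (-15/32, 7/16), radius 1/96


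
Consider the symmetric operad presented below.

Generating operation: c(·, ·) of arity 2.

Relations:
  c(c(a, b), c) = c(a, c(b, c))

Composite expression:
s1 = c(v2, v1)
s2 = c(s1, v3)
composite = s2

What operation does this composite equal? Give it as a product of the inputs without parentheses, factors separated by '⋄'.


The c-tree's shape is irrelevant; the v-reading-order decides.
c(v2, v1) reduces to v2 ⋄ v1
c(c(v2, v1), v3) reduces to v2 ⋄ v1 ⋄ v3

v2 ⋄ v1 ⋄ v3


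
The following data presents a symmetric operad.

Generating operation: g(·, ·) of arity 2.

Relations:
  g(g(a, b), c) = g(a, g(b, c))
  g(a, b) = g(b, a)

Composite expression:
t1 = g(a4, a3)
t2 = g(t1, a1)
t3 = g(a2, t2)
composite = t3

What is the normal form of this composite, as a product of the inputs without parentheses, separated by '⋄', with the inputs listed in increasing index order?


Any arrangement under g is one operation, so sort the a-inputs.
g(a4, a3) reduces to a4 ⋄ a3
g(g(a4, a3), a1) reduces to a4 ⋄ a3 ⋄ a1
g(a2, g(g(a4, a3), a1)) reduces to a2 ⋄ a4 ⋄ a3 ⋄ a1
commutativity sorts the factors: a1 ⋄ a2 ⋄ a3 ⋄ a4

a1 ⋄ a2 ⋄ a3 ⋄ a4


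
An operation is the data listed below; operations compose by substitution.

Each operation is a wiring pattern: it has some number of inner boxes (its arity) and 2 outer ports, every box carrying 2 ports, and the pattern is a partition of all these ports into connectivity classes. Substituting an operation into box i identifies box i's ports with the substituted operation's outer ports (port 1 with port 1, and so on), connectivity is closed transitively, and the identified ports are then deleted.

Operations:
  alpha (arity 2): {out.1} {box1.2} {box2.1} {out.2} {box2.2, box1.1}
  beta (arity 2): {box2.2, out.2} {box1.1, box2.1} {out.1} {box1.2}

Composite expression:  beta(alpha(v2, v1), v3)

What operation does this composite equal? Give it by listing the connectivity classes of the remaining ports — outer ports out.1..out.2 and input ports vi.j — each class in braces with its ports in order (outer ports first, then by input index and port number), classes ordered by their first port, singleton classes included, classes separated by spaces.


{out.1} {out.2, v3.2} {v1.1} {v1.2, v2.1} {v2.2} {v3.1}

Substituting into beta glues patterns; closure does the rest.
alpha over (v2, v1) gives {out.1} {out.2} {v1.1} {v1.2, v2.1} {v2.2}, out.j being that stage's outer ports
beta over (v2, v1, v3) gives {out.1} {out.2, v3.2} {v1.1} {v1.2, v2.1} {v2.2} {v3.1}, out.j being that stage's outer ports


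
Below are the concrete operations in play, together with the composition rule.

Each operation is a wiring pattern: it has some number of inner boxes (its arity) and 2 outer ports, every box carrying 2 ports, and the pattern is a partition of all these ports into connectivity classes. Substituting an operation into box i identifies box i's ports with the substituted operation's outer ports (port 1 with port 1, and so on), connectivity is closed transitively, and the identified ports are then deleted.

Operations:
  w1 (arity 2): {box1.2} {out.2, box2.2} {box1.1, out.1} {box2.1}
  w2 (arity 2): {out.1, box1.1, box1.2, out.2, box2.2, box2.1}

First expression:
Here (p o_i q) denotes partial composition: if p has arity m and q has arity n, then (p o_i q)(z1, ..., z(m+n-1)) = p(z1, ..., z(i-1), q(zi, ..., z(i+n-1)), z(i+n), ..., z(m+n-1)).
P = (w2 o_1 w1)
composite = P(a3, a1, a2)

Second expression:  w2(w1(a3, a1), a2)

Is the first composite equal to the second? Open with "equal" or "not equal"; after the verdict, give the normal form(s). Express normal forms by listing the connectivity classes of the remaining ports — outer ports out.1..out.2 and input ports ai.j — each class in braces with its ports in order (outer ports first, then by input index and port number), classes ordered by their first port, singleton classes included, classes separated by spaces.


equal — both sides give {out.1, out.2, a1.2, a2.1, a2.2, a3.1} {a1.1} {a3.2}

The first expression, normalized: {out.1, out.2, a1.2, a2.1, a2.2, a3.1} {a1.1} {a3.2}
The second expression, normalized: {out.1, out.2, a1.2, a2.1, a2.2, a3.1} {a1.1} {a3.2}
One common form — equal.


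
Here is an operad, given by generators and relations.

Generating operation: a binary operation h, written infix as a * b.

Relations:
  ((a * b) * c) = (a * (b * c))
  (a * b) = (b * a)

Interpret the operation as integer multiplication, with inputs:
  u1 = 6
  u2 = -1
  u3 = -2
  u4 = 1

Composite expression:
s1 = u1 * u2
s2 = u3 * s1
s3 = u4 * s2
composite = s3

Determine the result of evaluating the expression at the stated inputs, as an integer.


12


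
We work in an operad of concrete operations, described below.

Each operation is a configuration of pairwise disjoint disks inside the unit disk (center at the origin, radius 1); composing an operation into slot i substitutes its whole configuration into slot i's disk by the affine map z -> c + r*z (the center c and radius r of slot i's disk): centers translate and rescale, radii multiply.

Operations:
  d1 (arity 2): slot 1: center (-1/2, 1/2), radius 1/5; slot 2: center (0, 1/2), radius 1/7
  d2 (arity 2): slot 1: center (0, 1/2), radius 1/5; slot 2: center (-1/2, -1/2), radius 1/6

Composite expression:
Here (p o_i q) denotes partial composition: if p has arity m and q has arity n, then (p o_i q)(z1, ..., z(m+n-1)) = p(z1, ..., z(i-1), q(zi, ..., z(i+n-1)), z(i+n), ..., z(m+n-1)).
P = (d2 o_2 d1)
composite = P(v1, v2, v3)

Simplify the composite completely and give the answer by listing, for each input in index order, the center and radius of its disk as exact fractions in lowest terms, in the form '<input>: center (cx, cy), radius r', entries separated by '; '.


Nesting under d2 composes maps z -> c + r*z down each v-path.
v1 passes through 1 substitution, ending at center (0, 1/2), radius 1/5
v2 passes through 2 substitutions, ending at center (-7/12, -5/12), radius 1/30
v3 passes through 2 substitutions, ending at center (-1/2, -5/12), radius 1/42

v1: center (0, 1/2), radius 1/5; v2: center (-7/12, -5/12), radius 1/30; v3: center (-1/2, -5/12), radius 1/42


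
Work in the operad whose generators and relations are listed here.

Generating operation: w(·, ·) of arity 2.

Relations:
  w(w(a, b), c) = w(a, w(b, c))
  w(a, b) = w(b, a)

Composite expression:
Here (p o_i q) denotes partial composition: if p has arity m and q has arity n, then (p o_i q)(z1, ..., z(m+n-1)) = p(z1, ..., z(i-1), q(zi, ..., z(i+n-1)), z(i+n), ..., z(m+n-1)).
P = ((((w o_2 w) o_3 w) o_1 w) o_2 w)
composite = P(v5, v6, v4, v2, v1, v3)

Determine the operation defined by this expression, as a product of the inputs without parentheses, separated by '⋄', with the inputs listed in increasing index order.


v1 ⋄ v2 ⋄ v3 ⋄ v4 ⋄ v5 ⋄ v6

Both nesting and order wash out for w; what remains is which v's occur.
w(v6, v4) reduces to v6 ⋄ v4
w(v5, w(v6, v4)) reduces to v5 ⋄ v6 ⋄ v4
w(v1, v3) reduces to v1 ⋄ v3
w(v2, w(v1, v3)) reduces to v2 ⋄ v1 ⋄ v3
w(w(v5, w(v6, v4)), w(v2, w(v1, v3))) reduces to v5 ⋄ v6 ⋄ v4 ⋄ v2 ⋄ v1 ⋄ v3
putting the inputs in ascending order: v1 ⋄ v2 ⋄ v3 ⋄ v4 ⋄ v5 ⋄ v6


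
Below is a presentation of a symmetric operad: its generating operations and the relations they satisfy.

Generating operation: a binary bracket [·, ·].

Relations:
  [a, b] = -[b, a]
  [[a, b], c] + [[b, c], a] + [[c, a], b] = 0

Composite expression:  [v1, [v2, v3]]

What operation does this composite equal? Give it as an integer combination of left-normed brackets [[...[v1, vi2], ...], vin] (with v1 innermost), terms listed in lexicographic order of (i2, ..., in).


Skip Jacobi rewriting: expand, keep v1-initial words, read off terms.
Composite bracket: [v1, [v2, v3]]
Under [a, b] = ab - ba we get 4 signed associative words (2^2 = 4).
Keep just the words that open with v1:
  word v1v2v3 has sign +1, contributing +[[v1, v2], v3]
  word v1v3v2 has sign -1, contributing -[[v1, v3], v2]

[[v1, v2], v3] - [[v1, v3], v2]


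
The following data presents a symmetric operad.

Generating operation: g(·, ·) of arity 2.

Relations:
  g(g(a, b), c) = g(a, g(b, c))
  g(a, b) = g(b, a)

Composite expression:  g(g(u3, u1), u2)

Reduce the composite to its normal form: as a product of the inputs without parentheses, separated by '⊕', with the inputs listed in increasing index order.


u1 ⊕ u2 ⊕ u3

With g associative and commutative, the u-input set is all that matters.
g(u3, u1) collapses to u3 ⊕ u1
g(g(u3, u1), u2) collapses to u3 ⊕ u1 ⊕ u2
rearranged into index order: u1 ⊕ u2 ⊕ u3


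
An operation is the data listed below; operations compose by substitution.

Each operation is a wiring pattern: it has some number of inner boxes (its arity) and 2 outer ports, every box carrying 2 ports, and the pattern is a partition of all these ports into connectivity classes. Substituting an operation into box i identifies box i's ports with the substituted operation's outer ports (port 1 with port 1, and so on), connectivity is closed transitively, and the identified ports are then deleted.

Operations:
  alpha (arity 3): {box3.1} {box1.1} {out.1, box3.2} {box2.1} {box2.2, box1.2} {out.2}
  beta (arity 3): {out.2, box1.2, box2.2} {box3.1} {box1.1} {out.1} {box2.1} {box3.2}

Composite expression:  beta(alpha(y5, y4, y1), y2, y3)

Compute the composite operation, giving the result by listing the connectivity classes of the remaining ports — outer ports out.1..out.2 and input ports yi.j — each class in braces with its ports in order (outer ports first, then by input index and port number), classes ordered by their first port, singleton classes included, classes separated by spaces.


{out.1} {out.2, y2.2} {y1.1} {y1.2} {y2.1} {y3.1} {y3.2} {y4.1} {y4.2, y5.2} {y5.1}

Reachability decides: close wires over beta-identified ports.
stage alpha: inputs (y5, y4, y1), connectivity {out.1, y1.2} {out.2} {y1.1} {y4.1} {y4.2, y5.2} {y5.1}, out.j its boundary
stage beta: inputs (y5, y4, y1, y2, y3), connectivity {out.1} {out.2, y2.2} {y1.1} {y1.2} {y2.1} {y3.1} {y3.2} {y4.1} {y4.2, y5.2} {y5.1}, out.j its boundary


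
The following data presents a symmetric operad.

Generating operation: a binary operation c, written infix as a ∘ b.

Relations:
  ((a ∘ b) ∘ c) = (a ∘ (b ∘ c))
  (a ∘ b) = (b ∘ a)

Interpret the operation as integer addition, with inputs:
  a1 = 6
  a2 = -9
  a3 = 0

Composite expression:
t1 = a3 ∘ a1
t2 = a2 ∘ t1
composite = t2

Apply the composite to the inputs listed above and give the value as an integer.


-3

(a3 ∘ a1) = 6
(a2 ∘ (a3 ∘ a1)) = -3


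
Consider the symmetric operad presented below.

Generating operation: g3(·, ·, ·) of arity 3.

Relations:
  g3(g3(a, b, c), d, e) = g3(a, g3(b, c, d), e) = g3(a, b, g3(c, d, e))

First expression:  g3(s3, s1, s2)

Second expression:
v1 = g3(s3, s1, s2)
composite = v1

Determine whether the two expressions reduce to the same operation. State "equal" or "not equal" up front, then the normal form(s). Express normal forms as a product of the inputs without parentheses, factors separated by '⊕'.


equal; both compose to s3 ⊕ s1 ⊕ s2

The first expression reduces to s3 ⊕ s1 ⊕ s2
The second expression reduces to s3 ⊕ s1 ⊕ s2
The forms coincide; equal.


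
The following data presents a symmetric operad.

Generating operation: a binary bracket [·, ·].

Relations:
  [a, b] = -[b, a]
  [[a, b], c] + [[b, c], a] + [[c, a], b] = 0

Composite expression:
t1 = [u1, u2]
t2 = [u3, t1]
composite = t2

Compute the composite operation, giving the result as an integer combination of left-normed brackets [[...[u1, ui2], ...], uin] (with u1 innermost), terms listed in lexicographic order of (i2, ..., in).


-[[u1, u2], u3]

Antisymmetry and Jacobi reduce to u1-anchored left-normed brackets.
Composite bracket: [u3, [u1, u2]]
Full expansion: 4 signed words from ab - ba (2^2 = 4).
The u1-initial words carry the normal form:
  word u1u2u3 has sign -1, contributing -[[u1, u2], u3]


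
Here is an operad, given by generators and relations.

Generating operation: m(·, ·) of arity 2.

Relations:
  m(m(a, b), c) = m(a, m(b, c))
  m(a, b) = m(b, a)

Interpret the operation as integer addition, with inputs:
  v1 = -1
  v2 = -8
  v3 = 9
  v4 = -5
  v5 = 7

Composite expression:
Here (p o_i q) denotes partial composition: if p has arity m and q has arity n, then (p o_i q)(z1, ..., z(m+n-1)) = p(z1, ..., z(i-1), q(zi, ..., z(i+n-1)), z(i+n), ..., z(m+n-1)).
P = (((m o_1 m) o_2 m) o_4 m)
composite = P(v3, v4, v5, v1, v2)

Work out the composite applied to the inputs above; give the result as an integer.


2

m(v4, v5) = 2
m(v3, m(v4, v5)) = 11
m(v1, v2) = -9
m(m(v3, m(v4, v5)), m(v1, v2)) = 2


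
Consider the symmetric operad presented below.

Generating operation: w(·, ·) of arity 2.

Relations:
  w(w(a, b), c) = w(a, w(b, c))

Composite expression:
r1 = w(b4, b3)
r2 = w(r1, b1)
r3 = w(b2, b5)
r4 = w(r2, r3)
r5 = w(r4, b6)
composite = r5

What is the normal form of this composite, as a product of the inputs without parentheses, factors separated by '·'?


b4 · b3 · b1 · b2 · b5 · b6

The w-tree's shape is irrelevant; the b-reading-order decides.
w(b4, b3) reduces to b4 · b3
w(w(b4, b3), b1) reduces to b4 · b3 · b1
w(b2, b5) reduces to b2 · b5
w(w(w(b4, b3), b1), w(b2, b5)) reduces to b4 · b3 · b1 · b2 · b5
w(w(w(w(b4, b3), b1), w(b2, b5)), b6) reduces to b4 · b3 · b1 · b2 · b5 · b6


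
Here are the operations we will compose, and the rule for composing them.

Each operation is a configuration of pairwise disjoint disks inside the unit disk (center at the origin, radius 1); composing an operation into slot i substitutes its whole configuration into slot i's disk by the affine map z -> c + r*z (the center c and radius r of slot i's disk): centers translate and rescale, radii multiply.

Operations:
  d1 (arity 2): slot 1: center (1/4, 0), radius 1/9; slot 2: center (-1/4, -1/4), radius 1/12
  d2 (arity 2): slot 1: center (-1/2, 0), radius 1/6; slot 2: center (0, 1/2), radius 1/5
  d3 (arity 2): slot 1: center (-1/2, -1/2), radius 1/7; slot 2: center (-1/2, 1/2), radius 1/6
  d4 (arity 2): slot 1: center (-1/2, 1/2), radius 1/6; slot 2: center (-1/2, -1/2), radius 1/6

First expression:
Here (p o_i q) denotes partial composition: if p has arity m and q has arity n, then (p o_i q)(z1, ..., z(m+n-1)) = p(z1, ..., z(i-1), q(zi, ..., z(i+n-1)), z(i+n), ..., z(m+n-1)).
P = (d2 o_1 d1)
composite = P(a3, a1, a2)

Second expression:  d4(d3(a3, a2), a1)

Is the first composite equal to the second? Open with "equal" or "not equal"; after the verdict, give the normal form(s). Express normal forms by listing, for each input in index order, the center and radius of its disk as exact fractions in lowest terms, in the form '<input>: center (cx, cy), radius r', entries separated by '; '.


not equal; first: a1: center (-13/24, -1/24), radius 1/72; a2: center (0, 1/2), radius 1/5; a3: center (-11/24, 0), radius 1/54; second: a1: center (-1/2, -1/2), radius 1/6; a2: center (-7/12, 7/12), radius 1/36; a3: center (-7/12, 5/12), radius 1/42

The first expression, normalized: a1: center (-13/24, -1/24), radius 1/72; a2: center (0, 1/2), radius 1/5; a3: center (-11/24, 0), radius 1/54
The second expression, normalized: a1: center (-1/2, -1/2), radius 1/6; a2: center (-7/12, 7/12), radius 1/36; a3: center (-7/12, 5/12), radius 1/42
No match — not equal.


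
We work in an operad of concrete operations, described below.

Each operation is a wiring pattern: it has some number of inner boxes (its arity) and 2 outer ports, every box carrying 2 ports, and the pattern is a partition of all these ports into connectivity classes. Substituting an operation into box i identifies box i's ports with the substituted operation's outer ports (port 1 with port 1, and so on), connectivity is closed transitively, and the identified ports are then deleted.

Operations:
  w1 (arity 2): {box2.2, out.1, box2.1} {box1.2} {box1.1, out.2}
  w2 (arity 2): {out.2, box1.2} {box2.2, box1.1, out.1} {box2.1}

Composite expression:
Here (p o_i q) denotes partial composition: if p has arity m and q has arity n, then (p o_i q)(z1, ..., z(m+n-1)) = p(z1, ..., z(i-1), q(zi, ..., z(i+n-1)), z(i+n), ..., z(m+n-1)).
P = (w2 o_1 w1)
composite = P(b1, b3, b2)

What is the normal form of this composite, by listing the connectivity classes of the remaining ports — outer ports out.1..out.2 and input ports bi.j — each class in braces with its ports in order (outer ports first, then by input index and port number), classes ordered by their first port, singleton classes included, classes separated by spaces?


{out.1, b2.2, b3.1, b3.2} {out.2, b1.1} {b1.2} {b2.1}

After gluing at w2, chains via deleted ports link the b-ports.
after w1, the pattern on (b1, b3) reads {out.1, b3.1, b3.2} {out.2, b1.1} {b1.2} (out.j = its outer ports)
after w2, the pattern on (b1, b3, b2) reads {out.1, b2.2, b3.1, b3.2} {out.2, b1.1} {b1.2} {b2.1} (out.j = its outer ports)


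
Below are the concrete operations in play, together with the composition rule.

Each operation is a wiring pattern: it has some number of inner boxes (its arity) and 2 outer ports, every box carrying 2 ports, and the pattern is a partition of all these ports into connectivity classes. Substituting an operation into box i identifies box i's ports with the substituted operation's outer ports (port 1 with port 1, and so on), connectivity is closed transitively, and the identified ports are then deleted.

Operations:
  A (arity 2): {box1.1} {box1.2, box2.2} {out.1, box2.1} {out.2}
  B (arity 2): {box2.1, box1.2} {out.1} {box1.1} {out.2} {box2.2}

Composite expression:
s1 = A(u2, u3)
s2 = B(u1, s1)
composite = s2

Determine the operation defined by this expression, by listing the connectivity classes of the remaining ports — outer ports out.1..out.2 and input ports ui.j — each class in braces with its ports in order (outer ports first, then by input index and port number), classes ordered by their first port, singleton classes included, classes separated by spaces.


Treat the ports identified at B as solder joints: merge, then drop.
the subtree at A composes to {out.1, u3.1} {out.2} {u2.1} {u2.2, u3.2} on (u2, u3); out.j = own outer ports
the subtree at B composes to {out.1} {out.2} {u1.1} {u1.2, u3.1} {u2.1} {u2.2, u3.2} on (u1, u2, u3); out.j = own outer ports

{out.1} {out.2} {u1.1} {u1.2, u3.1} {u2.1} {u2.2, u3.2}


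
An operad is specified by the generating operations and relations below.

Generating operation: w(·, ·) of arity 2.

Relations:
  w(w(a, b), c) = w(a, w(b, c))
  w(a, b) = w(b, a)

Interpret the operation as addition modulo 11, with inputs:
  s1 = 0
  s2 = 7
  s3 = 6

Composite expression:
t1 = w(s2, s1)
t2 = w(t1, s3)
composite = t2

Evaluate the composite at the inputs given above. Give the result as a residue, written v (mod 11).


2 (mod 11)

w(s2, s1) = 7
w(w(s2, s1), s3) = 2


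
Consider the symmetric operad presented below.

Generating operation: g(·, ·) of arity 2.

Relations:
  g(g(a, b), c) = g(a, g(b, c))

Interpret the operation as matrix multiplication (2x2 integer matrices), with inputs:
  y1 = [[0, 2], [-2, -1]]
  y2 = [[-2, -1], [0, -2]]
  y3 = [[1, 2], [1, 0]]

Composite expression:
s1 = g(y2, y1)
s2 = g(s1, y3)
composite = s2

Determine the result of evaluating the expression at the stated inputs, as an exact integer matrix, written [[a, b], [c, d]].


[[-1, 4], [6, 8]]

g(y2, y1) = [[2, -3], [4, 2]]
g(g(y2, y1), y3) = [[-1, 4], [6, 8]]


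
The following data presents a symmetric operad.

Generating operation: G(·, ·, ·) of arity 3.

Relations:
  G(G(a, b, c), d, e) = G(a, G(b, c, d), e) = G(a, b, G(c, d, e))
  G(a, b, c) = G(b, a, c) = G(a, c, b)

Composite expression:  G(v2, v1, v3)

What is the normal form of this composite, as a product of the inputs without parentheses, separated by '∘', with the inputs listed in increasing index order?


v1 ∘ v2 ∘ v3
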